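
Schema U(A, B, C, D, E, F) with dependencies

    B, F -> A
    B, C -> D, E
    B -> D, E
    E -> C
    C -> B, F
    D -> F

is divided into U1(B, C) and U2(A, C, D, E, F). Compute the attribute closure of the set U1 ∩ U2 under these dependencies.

A, B, C, D, E, F

U1 ∩ U2 = {C}.
C → B, F applies, adding B, F
B, F → A applies, adding A
B, C → D, E applies, adding D, E
Closure: {A, B, C, D, E, F}.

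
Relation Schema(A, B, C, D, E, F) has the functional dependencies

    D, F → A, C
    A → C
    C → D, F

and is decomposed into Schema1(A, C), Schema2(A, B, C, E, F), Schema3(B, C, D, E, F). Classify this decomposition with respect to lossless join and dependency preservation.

Lossless test (chase): Rows 1 and 2 agree on C; apply C→D, F and equate their D, F entries. Rows 1 and 3 agree on C; apply C→D, F and equate their D, F entries. Rows 1 and 3 agree on D, F; apply D, F→A, C and equate their A, C entries. Row 2 is now all distinguished symbols — the join is lossless.
Dependency preservation: D, F → A, C is not contained in any single fragment, but the restricted closure of its left-hand side across the fragments still reaches the right-hand side; the remaining FDs each lie inside some fragment. All dependencies are preserved.

lossless and dependency-preserving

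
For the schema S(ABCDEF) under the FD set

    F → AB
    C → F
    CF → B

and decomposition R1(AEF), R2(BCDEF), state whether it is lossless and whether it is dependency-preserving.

Lossless test: (EF)⁺ = {ABEF}, which contains all of one fragment — lossless.
Dependency preservation: F → AB is not contained in any single fragment, but the restricted closure of its left-hand side across the fragments still reaches the right-hand side; the remaining FDs each lie inside some fragment. All dependencies are preserved.

lossless and dependency-preserving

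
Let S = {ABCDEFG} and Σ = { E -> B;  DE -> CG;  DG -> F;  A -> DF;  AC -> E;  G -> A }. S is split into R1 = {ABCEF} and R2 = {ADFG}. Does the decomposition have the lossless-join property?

Common attributes: R1 ∩ R2 = {AF}.
Closure of {AF}: A → DF applies, adding D. So (AF)⁺ = {ADF}.
The closure contains neither all of R1 = {ABCEF} nor all of R2 = {ADFG}, so the common attributes are not a superkey of either fragment. The join is lossy.

No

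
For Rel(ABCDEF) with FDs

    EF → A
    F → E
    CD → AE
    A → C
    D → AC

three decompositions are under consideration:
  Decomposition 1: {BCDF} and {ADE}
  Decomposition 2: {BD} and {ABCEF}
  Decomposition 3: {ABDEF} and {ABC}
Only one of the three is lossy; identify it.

Decomposition 2

Decomposition 1: common = {D}, closure = {ACDE} → lossless.
Decomposition 2: common = {B}, closure = {B} → lossy.
Decomposition 3: common = {AB}, closure = {ABC} → lossless.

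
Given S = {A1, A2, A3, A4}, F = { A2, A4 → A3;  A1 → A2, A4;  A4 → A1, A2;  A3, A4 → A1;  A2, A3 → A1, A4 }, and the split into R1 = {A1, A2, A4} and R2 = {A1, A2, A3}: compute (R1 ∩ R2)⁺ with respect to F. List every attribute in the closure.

R1 ∩ R2 = {A1, A2}.
A1 → A2, A4 applies, adding A4
A2, A4 → A3 applies, adding A3
Closure: {A1, A2, A3, A4}.

A1, A2, A3, A4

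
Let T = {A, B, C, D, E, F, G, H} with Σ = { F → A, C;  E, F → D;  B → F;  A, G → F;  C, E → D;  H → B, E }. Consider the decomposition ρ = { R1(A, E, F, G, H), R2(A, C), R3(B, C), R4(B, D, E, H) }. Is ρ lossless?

Yes

Chase test. Columns are A, B, C, D, E, F, G, H; row i has aⱼ where attribute j ∈ Ri, else bᵢⱼ.
Initial tableau (one row per fragment):
  row 1: a1 b12 b13 b14 a5 a6 a7 a8
  row 2: a1 b22 a3 b24 b25 b26 b27 b28
  row 3: b31 a2 a3 b34 b35 b36 b37 b38
  row 4: b41 a2 b43 a4 a5 b46 b47 a8
Rows 3 and 4 agree on B; apply B→F and equate their F entries.
Rows 1 and 4 agree on H; apply H→B, E and equate their B, E entries.
Rows 3 and 4 agree on F; apply F→A, C and equate their A, C entries.
Rows 1 and 3 agree on B; apply B→F and equate their F entries.
Rows 1 and 3 agree on F; apply F→A, C and equate their A, C entries.
Rows 1 and 4 agree on E, F; apply E, F→D and equate their D entries.
Row 1 is now all distinguished symbols — the join is lossless.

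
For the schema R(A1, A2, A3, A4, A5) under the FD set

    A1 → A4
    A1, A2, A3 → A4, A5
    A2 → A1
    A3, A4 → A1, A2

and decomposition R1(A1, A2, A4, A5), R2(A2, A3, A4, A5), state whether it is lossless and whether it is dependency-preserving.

lossless and dependency-preserving

Lossless test: (A2, A4, A5)⁺ = {A1, A2, A4, A5}, which contains all of one fragment — lossless.
Dependency preservation: A1, A2, A3 → A4, A5; A3, A4 → A1, A2 are not contained in any single fragment, but the restricted closure of each left-hand side across the fragments still reaches the right-hand side; the remaining FDs each lie inside some fragment. All dependencies are preserved.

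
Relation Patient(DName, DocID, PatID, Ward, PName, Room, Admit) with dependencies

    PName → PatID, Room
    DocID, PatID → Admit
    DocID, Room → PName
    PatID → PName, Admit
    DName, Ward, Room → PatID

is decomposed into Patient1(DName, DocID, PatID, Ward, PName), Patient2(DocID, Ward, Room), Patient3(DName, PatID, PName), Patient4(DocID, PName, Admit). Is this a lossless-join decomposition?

No

Chase test. Columns are DName, DocID, PatID, Ward, PName, Room, Admit; row i has aⱼ where attribute j ∈ Patienti, else bᵢⱼ.
Initial tableau (one row per fragment):
  row 1: a1 a2 a3 a4 a5 b16 b17
  row 2: b21 a2 b23 a4 b25 a6 b27
  row 3: a1 b32 a3 b34 a5 b36 b37
  row 4: b41 a2 b43 b44 a5 b46 a7
Rows 1 and 3 agree on PName; apply PName→PatID, Room and equate their PatID, Room entries.
Rows 1 and 4 agree on PName; apply PName→PatID, Room and equate their PatID, Room entries.
Rows 1 and 4 agree on DocID, PatID; apply DocID, PatID→Admit and equate their Admit entries.
Rows 1 and 3 agree on PatID; apply PatID→PName, Admit and equate their PName, Admit entries.
No row becomes fully distinguished — the join is lossy.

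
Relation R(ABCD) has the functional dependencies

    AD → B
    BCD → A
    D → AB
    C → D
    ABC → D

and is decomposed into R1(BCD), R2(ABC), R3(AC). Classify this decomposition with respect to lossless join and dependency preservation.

lossless but not dependency-preserving

Lossless test (chase): Rows 1 and 2 agree on C; apply C→D and equate their D entries. Rows 1 and 3 agree on C; apply C→D and equate their D entries. Rows 2 and 3 agree on AD; apply AD→B and equate their B entries. Rows 1 and 2 agree on BCD; apply BCD→A and equate their A entries. Row 1 is now all distinguished symbols — the join is lossless.
Dependency preservation: the restricted closure of {D} across the fragments never reaches {AB}, so D → AB cannot be enforced without a join — not preserved.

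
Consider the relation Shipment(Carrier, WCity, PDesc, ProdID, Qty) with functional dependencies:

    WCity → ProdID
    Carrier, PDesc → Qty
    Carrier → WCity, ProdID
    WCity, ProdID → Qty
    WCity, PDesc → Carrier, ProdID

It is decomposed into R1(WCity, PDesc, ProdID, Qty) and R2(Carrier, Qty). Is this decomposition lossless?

No

Common attributes: R1 ∩ R2 = {Qty}.
No dependency enlarges {Qty}, so (Qty)⁺ = {Qty}.
The closure contains neither all of R1 = {WCity, PDesc, ProdID, Qty} nor all of R2 = {Carrier, Qty}, so the common attributes are not a superkey of either fragment. The join is lossy.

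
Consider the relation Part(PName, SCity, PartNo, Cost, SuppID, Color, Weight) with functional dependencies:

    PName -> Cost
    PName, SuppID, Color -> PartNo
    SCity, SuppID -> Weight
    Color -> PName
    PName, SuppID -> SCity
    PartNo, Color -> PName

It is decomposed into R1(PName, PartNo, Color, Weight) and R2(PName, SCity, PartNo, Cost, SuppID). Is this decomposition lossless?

No

Common attributes: R1 ∩ R2 = {PName, PartNo}.
Closure of {PName, PartNo}: PName → Cost applies, adding Cost. So (PName, PartNo)⁺ = {PName, PartNo, Cost}.
The closure contains neither all of R1 = {PName, PartNo, Color, Weight} nor all of R2 = {PName, SCity, PartNo, Cost, SuppID}, so the common attributes are not a superkey of either fragment. The join is lossy.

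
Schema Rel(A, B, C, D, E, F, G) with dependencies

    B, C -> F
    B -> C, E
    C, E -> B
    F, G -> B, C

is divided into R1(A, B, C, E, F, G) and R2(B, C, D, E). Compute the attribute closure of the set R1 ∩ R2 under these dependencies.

B, C, E, F

R1 ∩ R2 = {B, C, E}.
B, C → F applies, adding F
Closure: {B, C, E, F}.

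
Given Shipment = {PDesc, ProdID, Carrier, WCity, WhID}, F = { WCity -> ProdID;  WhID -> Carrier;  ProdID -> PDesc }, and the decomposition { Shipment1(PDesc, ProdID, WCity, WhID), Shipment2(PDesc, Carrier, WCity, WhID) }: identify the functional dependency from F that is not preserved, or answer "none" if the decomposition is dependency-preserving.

WCity → ProdID lies within Shipment1.
WhID → Carrier lies within Shipment2.
ProdID → PDesc lies within Shipment1.
Every dependency is enforceable on the fragments, so the decomposition is dependency-preserving.

none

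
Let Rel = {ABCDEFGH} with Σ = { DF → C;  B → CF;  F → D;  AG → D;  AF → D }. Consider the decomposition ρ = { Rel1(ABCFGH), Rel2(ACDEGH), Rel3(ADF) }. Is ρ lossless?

No

Chase test. Columns are ABCDEFGH; row i has aⱼ where attribute j ∈ Reli, else bᵢⱼ.
Initial tableau (one row per fragment):
  row 1: a1 a2 a3 b14 b15 a6 a7 a8
  row 2: a1 b22 a3 a4 a5 b26 a7 a8
  row 3: a1 b32 b33 a4 b35 a6 b37 b38
Rows 1 and 3 agree on F; apply F→D and equate their D entries.
Rows 1 and 3 agree on DF; apply DF→C and equate their C entries.
No row becomes fully distinguished — the join is lossy.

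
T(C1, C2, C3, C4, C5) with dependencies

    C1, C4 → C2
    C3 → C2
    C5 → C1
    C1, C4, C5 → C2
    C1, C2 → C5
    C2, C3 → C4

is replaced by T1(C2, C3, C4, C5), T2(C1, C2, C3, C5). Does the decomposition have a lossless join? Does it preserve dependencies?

Lossless test: (C2, C3, C5)⁺ = {C1, C2, C3, C4, C5}, which contains all of one fragment — lossless.
Dependency preservation: the restricted closure of {C1, C4} across the fragments never reaches {C2}, so C1, C4 → C2 cannot be enforced without a join — not preserved.

lossless but not dependency-preserving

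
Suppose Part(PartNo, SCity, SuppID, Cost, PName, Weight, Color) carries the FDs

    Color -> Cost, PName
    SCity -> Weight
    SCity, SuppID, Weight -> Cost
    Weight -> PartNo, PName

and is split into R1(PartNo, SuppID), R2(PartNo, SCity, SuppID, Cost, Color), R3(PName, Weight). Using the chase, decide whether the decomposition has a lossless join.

No

Chase test. Columns are PartNo, SCity, SuppID, Cost, PName, Weight, Color; row i has aⱼ where attribute j ∈ Ri, else bᵢⱼ.
Initial tableau (one row per fragment):
  row 1: a1 b12 a3 b14 b15 b16 b17
  row 2: a1 a2 a3 a4 b25 b26 a7
  row 3: b31 b32 b33 b34 a5 a6 b37
No row becomes fully distinguished — the join is lossy.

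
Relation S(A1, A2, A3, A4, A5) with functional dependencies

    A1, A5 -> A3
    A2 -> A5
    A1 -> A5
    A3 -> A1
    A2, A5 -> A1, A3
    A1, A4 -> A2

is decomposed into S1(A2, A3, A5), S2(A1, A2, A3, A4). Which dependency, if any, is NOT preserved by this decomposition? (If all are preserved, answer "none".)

A1, A5 → A3: restricted closure across fragments reaches A3.
A2 → A5 lies within S1.
A1 → A5: restricted closure across fragments reaches A5.
A3 → A1 lies within S2.
A2, A5 → A1, A3: restricted closure across fragments reaches A1, A3.
A1, A4 → A2 lies within S2.
Every dependency is enforceable on the fragments, so the decomposition is dependency-preserving.

none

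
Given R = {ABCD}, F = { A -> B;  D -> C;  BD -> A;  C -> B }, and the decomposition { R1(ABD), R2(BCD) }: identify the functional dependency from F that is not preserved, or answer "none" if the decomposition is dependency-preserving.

A → B lies within R1.
D → C lies within R2.
BD → A lies within R1.
C → B lies within R2.
Every dependency is enforceable on the fragments, so the decomposition is dependency-preserving.

none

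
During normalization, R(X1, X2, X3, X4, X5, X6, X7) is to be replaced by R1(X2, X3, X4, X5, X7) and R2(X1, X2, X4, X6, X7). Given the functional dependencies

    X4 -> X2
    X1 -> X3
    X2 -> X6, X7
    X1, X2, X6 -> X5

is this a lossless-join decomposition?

No

Common attributes: R1 ∩ R2 = {X2, X4, X7}.
Closure of {X2, X4, X7}: X2 → X6, X7 applies, adding X6. So (X2, X4, X7)⁺ = {X2, X4, X6, X7}.
The closure contains neither all of R1 = {X2, X3, X4, X5, X7} nor all of R2 = {X1, X2, X4, X6, X7}, so the common attributes are not a superkey of either fragment. The join is lossy.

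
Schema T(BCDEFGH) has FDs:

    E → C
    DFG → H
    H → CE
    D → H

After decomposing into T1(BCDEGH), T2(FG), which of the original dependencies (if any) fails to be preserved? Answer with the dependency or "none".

none

E → C lies within T1.
DFG → H: restricted closure across fragments reaches H.
H → CE lies within T1.
D → H lies within T1.
Every dependency is enforceable on the fragments, so the decomposition is dependency-preserving.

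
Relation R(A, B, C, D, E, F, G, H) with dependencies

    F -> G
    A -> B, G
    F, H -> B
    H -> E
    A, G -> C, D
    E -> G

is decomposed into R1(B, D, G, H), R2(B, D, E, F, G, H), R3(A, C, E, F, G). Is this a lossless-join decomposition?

Chase test. Columns are A, B, C, D, E, F, G, H; row i has aⱼ where attribute j ∈ Ri, else bᵢⱼ.
Initial tableau (one row per fragment):
  row 1: b11 a2 b13 a4 b15 b16 a7 a8
  row 2: b21 a2 b23 a4 a5 a6 a7 a8
  row 3: a1 b32 a3 b34 a5 a6 a7 b38
Rows 1 and 2 agree on H; apply H→E and equate their E entries.
No row becomes fully distinguished — the join is lossy.

No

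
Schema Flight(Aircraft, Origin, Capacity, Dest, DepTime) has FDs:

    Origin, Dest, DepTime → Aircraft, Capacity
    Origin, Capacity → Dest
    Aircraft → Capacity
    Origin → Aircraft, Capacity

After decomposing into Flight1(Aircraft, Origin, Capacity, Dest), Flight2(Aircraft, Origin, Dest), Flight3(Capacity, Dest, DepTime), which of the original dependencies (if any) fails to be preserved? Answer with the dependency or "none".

none

Origin, Dest, DepTime → Aircraft, Capacity: restricted closure across fragments reaches Aircraft, Capacity.
Origin, Capacity → Dest lies within Flight1.
Aircraft → Capacity lies within Flight1.
Origin → Aircraft, Capacity lies within Flight1.
Every dependency is enforceable on the fragments, so the decomposition is dependency-preserving.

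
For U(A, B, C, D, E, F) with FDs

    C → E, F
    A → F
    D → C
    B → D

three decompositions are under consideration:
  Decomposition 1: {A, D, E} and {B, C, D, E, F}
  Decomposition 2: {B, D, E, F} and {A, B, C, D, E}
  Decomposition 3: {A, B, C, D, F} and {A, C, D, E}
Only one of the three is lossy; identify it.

Decomposition 1

Decomposition 1: common = {D, E}, closure = {C, D, E, F} → lossy.
Decomposition 2: common = {B, D, E}, closure = {B, C, D, E, F} → lossless.
Decomposition 3: common = {A, C, D}, closure = {A, C, D, E, F} → lossless.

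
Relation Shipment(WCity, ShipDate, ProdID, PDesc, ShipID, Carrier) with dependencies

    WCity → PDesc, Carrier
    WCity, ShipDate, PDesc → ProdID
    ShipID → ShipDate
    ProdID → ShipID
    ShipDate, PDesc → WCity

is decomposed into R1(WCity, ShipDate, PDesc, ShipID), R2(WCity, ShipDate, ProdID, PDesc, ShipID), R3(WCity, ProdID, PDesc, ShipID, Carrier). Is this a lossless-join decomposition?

Chase test. Columns are WCity, ShipDate, ProdID, PDesc, ShipID, Carrier; row i has aⱼ where attribute j ∈ Ri, else bᵢⱼ.
Initial tableau (one row per fragment):
  row 1: a1 a2 b13 a4 a5 b16
  row 2: a1 a2 a3 a4 a5 b26
  row 3: a1 b32 a3 a4 a5 a6
Rows 1 and 2 agree on WCity; apply WCity→PDesc, Carrier and equate their PDesc, Carrier entries.
Rows 1 and 3 agree on WCity; apply WCity→PDesc, Carrier and equate their PDesc, Carrier entries.
Rows 1 and 2 agree on WCity, ShipDate, PDesc; apply WCity, ShipDate, PDesc→ProdID and equate their ProdID entries.
Rows 1 and 3 agree on ShipID; apply ShipID→ShipDate and equate their ShipDate entries.
Row 1 is now all distinguished symbols — the join is lossless.

Yes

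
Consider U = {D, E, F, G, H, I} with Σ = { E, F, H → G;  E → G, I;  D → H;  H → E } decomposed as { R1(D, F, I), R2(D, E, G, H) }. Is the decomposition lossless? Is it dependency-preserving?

Lossless test: (D)⁺ = {D, E, G, H, I}, which contains all of one fragment — lossless.
Dependency preservation: the restricted closure of {E} across the fragments never reaches {G, I}, so E → G, I cannot be enforced without a join — not preserved.

lossless but not dependency-preserving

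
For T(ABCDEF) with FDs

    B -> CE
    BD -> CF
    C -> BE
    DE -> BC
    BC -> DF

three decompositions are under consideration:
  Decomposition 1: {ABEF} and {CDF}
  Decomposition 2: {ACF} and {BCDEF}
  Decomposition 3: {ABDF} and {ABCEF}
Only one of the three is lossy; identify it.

Decomposition 1: common = {F}, closure = {F} → lossy.
Decomposition 2: common = {CF}, closure = {BCDEF} → lossless.
Decomposition 3: common = {ABF}, closure = {ABCDEF} → lossless.

Decomposition 1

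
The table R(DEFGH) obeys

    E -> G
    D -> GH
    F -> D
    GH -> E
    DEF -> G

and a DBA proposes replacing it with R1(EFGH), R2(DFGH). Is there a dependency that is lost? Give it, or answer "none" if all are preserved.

none

E → G lies within R1.
D → GH lies within R2.
F → D lies within R2.
GH → E lies within R1.
DEF → G: restricted closure across fragments reaches G.
Every dependency is enforceable on the fragments, so the decomposition is dependency-preserving.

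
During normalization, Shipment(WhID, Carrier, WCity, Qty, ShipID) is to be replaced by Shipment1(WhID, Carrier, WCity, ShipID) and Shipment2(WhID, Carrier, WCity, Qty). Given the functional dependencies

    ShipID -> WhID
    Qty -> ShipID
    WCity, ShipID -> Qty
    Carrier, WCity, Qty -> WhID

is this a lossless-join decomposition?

No

Common attributes: Shipment1 ∩ Shipment2 = {WhID, Carrier, WCity}.
No dependency enlarges {WhID, Carrier, WCity}, so (WhID, Carrier, WCity)⁺ = {WhID, Carrier, WCity}.
The closure contains neither all of Shipment1 = {WhID, Carrier, WCity, ShipID} nor all of Shipment2 = {WhID, Carrier, WCity, Qty}, so the common attributes are not a superkey of either fragment. The join is lossy.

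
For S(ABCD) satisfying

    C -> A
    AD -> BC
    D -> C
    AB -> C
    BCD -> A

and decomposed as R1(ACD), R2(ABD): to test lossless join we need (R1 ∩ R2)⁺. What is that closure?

R1 ∩ R2 = {AD}.
AD → BC applies, adding BC
Closure: {ABCD}.

ABCD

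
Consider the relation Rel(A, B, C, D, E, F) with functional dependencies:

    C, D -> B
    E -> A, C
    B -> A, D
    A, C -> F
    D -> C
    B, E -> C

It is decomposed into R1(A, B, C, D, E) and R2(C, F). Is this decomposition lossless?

Common attributes: R1 ∩ R2 = {C}.
No dependency enlarges {C}, so (C)⁺ = {C}.
The closure contains neither all of R1 = {A, B, C, D, E} nor all of R2 = {C, F}, so the common attributes are not a superkey of either fragment. The join is lossy.

No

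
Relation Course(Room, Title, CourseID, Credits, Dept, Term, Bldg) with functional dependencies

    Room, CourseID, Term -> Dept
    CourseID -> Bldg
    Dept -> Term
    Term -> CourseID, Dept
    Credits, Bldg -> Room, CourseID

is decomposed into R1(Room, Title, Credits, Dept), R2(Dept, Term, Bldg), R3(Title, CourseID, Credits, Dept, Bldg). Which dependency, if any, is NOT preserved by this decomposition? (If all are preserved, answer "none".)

Credits, Bldg -> Room, CourseID

Check Credits, Bldg → Room, CourseID: no single fragment contains all of {Room, CourseID, Credits, Bldg}, and the restricted closure of {Credits, Bldg} across the fragments never reaches {Room, CourseID}.
Room, CourseID, Term → Dept is preserved.
CourseID → Bldg is preserved.
Dept → Term is preserved.
Term → CourseID, Dept is preserved.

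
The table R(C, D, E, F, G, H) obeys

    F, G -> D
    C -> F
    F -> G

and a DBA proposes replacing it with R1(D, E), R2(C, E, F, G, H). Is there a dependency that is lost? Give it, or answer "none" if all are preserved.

Check F, G → D: no single fragment contains all of {D, F, G}, and the restricted closure of {F, G} across the fragments never reaches {D}.
C → F is preserved.
F → G is preserved.

F, G -> D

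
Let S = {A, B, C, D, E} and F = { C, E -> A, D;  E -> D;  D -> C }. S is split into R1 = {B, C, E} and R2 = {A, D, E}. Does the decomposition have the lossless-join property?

Yes

Common attributes: R1 ∩ R2 = {E}.
Closure of {E}: E → D applies, adding D; D → C applies, adding C; C, E → A, D applies, adding A. So (E)⁺ = {A, C, D, E}.
This closure contains every attribute of R2, so R1 ∩ R2 → R2. The join is lossless.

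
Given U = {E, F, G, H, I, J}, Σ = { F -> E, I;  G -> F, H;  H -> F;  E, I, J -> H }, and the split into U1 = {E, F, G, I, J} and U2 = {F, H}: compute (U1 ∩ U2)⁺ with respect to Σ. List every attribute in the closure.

U1 ∩ U2 = {F}.
F → E, I applies, adding E, I
Closure: {E, F, I}.

E, F, I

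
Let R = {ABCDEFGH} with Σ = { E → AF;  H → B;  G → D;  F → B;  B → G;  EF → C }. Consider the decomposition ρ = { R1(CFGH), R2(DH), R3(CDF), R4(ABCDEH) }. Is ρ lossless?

No

Chase test. Columns are ABCDEFGH; row i has aⱼ where attribute j ∈ Ri, else bᵢⱼ.
Initial tableau (one row per fragment):
  row 1: b11 b12 a3 b14 b15 a6 a7 a8
  row 2: b21 b22 b23 a4 b25 b26 b27 a8
  row 3: b31 b32 a3 a4 b35 a6 b37 b38
  row 4: a1 a2 a3 a4 a5 b46 b47 a8
Rows 1 and 2 agree on H; apply H→B and equate their B entries.
Rows 1 and 4 agree on H; apply H→B and equate their B entries.
Rows 1 and 3 agree on F; apply F→B and equate their B entries.
Rows 1 and 2 agree on B; apply B→G and equate their G entries.
Rows 1 and 3 agree on B; apply B→G and equate their G entries.
Rows 1 and 4 agree on B; apply B→G and equate their G entries.
Rows 1 and 2 agree on G; apply G→D and equate their D entries.
No row becomes fully distinguished — the join is lossy.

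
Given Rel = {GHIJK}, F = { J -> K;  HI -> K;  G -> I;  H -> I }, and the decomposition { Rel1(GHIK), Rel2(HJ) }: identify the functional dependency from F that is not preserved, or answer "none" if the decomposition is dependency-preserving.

J -> K

Check J → K: no single fragment contains all of {JK}, and the restricted closure of {J} across the fragments never reaches {K}.
HI → K is preserved.
G → I is preserved.
H → I is preserved.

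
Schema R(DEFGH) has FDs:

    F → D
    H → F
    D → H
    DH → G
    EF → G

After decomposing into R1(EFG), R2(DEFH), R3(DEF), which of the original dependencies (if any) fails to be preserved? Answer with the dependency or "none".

F → D lies within R2.
H → F lies within R2.
D → H lies within R2.
DH → G: restricted closure across fragments reaches G.
EF → G lies within R1.
Every dependency is enforceable on the fragments, so the decomposition is dependency-preserving.

none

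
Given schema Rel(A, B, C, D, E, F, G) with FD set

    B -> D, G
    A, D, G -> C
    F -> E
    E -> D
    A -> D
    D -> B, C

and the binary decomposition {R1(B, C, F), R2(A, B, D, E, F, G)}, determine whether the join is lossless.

Common attributes: R1 ∩ R2 = {B, F}.
Closure of {B, F}: B → D, G applies, adding D, G; F → E applies, adding E; D → B, C applies, adding C. So (B, F)⁺ = {B, C, D, E, F, G}.
This closure contains every attribute of R1, so R1 ∩ R2 → R1. The join is lossless.

Yes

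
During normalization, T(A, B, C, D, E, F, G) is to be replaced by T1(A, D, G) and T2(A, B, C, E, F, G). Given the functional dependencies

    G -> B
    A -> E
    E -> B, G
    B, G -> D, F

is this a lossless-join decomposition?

Common attributes: T1 ∩ T2 = {A, G}.
Closure of {A, G}: G → B applies, adding B; A → E applies, adding E; B, G → D, F applies, adding D, F. So (A, G)⁺ = {A, B, D, E, F, G}.
This closure contains every attribute of T1, so T1 ∩ T2 → T1. The join is lossless.

Yes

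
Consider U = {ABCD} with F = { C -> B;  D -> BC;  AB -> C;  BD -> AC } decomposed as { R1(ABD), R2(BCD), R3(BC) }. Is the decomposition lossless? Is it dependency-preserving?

Lossless test (chase): Rows 1 and 2 agree on D; apply D→BC and equate their BC entries. Rows 1 and 2 agree on BD; apply BD→AC and equate their AC entries. Row 1 is now all distinguished symbols — the join is lossless.
Dependency preservation: the restricted closure of {AB} across the fragments never reaches {C}, so AB → C cannot be enforced without a join — not preserved.

lossless but not dependency-preserving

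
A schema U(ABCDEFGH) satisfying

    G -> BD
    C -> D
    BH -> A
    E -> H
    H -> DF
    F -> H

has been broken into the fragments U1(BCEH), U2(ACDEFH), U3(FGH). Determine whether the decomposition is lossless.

Chase test. Columns are ABCDEFGH; row i has aⱼ where attribute j ∈ Ui, else bᵢⱼ.
Initial tableau (one row per fragment):
  row 1: b11 a2 a3 b14 a5 b16 b17 a8
  row 2: a1 b22 a3 a4 a5 a6 b27 a8
  row 3: b31 b32 b33 b34 b35 a6 a7 a8
Rows 1 and 2 agree on C; apply C→D and equate their D entries.
Rows 1 and 2 agree on H; apply H→DF and equate their DF entries.
Rows 1 and 3 agree on H; apply H→DF and equate their DF entries.
No row becomes fully distinguished — the join is lossy.

No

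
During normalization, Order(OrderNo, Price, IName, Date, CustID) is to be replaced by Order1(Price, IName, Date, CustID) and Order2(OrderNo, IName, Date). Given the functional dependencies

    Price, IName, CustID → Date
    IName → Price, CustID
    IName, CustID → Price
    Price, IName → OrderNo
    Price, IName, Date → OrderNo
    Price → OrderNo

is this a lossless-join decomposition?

Common attributes: Order1 ∩ Order2 = {IName, Date}.
Closure of {IName, Date}: IName → Price, CustID applies, adding Price, CustID; Price, IName → OrderNo applies, adding OrderNo. So (IName, Date)⁺ = {OrderNo, Price, IName, Date, CustID}.
This closure contains every attribute of Order1, so Order1 ∩ Order2 → Order1. The join is lossless.

Yes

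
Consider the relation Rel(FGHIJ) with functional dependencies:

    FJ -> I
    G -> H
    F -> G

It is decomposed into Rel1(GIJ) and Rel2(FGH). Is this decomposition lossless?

Common attributes: Rel1 ∩ Rel2 = {G}.
Closure of {G}: G → H applies, adding H. So (G)⁺ = {GH}.
The closure contains neither all of Rel1 = {GIJ} nor all of Rel2 = {FGH}, so the common attributes are not a superkey of either fragment. The join is lossy.

No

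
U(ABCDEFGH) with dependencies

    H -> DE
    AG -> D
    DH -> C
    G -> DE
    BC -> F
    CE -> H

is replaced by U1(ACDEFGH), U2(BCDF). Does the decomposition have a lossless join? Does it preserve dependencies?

lossy but dependency-preserving

Lossless test: (CDF)⁺ = {CDF}, which is a superkey of neither fragment — lossy.
Dependency preservation: every FD's attributes lie within a single fragment, so each can be enforced locally — preserved.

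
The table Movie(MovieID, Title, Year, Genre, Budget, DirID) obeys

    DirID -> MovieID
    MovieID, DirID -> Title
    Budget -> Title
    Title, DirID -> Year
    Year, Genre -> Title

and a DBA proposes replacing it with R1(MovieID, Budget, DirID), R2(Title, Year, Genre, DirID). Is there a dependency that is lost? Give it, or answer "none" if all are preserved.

Budget -> Title

Check Budget → Title: no single fragment contains all of {Title, Budget}, and the restricted closure of {Budget} across the fragments never reaches {Title}.
DirID → MovieID is preserved.
MovieID, DirID → Title is preserved.
Title, DirID → Year is preserved.
Year, Genre → Title is preserved.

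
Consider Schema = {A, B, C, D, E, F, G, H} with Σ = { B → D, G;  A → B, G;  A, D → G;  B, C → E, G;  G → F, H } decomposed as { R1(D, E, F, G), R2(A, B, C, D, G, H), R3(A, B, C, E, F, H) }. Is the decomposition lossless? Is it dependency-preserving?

lossless and dependency-preserving

Lossless test (chase): Rows 2 and 3 agree on B; apply B→D, G and equate their D, G entries. Rows 2 and 3 agree on B, C; apply B, C→E, G and equate their E, G entries. Rows 1 and 2 agree on G; apply G→F, H and equate their F, H entries. Row 2 is now all distinguished symbols — the join is lossless.
Dependency preservation: B, C → E, G; G → F, H are not contained in any single fragment, but the restricted closure of each left-hand side across the fragments still reaches the right-hand side; the remaining FDs each lie inside some fragment. All dependencies are preserved.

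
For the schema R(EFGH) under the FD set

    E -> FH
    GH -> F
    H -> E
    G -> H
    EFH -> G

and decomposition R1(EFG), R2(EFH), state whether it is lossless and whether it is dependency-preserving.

lossless and dependency-preserving

Lossless test: (EF)⁺ = {EFGH}, which contains all of one fragment — lossless.
Dependency preservation: GH → F; G → H; EFH → G are not contained in any single fragment, but the restricted closure of each left-hand side across the fragments still reaches the right-hand side; the remaining FDs each lie inside some fragment. All dependencies are preserved.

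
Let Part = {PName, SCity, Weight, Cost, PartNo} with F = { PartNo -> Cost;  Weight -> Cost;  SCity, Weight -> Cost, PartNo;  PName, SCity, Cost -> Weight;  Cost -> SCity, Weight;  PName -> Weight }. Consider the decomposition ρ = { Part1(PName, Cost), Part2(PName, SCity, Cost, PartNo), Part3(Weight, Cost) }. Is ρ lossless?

Yes

Chase test. Columns are PName, SCity, Weight, Cost, PartNo; row i has aⱼ where attribute j ∈ Parti, else bᵢⱼ.
Initial tableau (one row per fragment):
  row 1: a1 b12 b13 a4 b15
  row 2: a1 a2 b23 a4 a5
  row 3: b31 b32 a3 a4 b35
Rows 1 and 2 agree on Cost; apply Cost→SCity, Weight and equate their SCity, Weight entries.
Rows 1 and 3 agree on Cost; apply Cost→SCity, Weight and equate their SCity, Weight entries.
Rows 1 and 2 agree on SCity, Weight; apply SCity, Weight→Cost, PartNo and equate their Cost, PartNo entries.
Rows 1 and 3 agree on SCity, Weight; apply SCity, Weight→Cost, PartNo and equate their Cost, PartNo entries.
Row 1 is now all distinguished symbols — the join is lossless.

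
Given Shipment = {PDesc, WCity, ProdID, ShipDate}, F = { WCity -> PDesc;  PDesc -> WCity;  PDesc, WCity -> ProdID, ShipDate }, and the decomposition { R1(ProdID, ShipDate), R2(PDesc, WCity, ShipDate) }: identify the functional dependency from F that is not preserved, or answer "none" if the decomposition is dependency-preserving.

Check PDesc, WCity → ProdID, ShipDate: no single fragment contains all of {PDesc, WCity, ProdID, ShipDate}, and the restricted closure of {PDesc, WCity} across the fragments never reaches {ProdID, ShipDate}.
WCity → PDesc is preserved.
PDesc → WCity is preserved.

PDesc, WCity -> ProdID, ShipDate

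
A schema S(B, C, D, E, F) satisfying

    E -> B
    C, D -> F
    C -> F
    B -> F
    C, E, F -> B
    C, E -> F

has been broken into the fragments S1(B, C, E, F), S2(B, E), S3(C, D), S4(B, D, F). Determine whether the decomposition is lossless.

No

Chase test. Columns are B, C, D, E, F; row i has aⱼ where attribute j ∈ Si, else bᵢⱼ.
Initial tableau (one row per fragment):
  row 1: a1 a2 b13 a4 a5
  row 2: a1 b22 b23 a4 b25
  row 3: b31 a2 a3 b34 b35
  row 4: a1 b42 a3 b44 a5
Rows 1 and 3 agree on C; apply C→F and equate their F entries.
Rows 1 and 2 agree on B; apply B→F and equate their F entries.
No row becomes fully distinguished — the join is lossy.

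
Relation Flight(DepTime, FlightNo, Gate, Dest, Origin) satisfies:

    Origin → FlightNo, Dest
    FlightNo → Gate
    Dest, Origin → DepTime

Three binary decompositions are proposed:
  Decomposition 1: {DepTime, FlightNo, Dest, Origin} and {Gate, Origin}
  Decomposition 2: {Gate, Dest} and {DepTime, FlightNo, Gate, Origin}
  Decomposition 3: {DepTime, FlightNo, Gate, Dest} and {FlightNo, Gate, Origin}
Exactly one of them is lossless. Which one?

Decomposition 1

Decomposition 1: common = {Origin}, closure = {DepTime, FlightNo, Gate, Dest, Origin} → lossless.
Decomposition 2: common = {Gate}, closure = {Gate} → lossy.
Decomposition 3: common = {FlightNo, Gate}, closure = {FlightNo, Gate} → lossy.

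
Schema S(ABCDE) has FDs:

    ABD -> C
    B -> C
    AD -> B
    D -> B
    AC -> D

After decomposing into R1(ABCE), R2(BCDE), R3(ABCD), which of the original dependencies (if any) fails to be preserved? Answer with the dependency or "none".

none

ABD → C lies within R3.
B → C lies within R1.
AD → B lies within R3.
D → B lies within R2.
AC → D lies within R3.
Every dependency is enforceable on the fragments, so the decomposition is dependency-preserving.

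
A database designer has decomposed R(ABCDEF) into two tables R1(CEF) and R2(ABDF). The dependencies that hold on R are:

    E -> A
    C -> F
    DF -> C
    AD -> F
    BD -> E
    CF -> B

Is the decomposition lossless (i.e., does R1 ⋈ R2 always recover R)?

No

Common attributes: R1 ∩ R2 = {F}.
No dependency enlarges {F}, so (F)⁺ = {F}.
The closure contains neither all of R1 = {CEF} nor all of R2 = {ABDF}, so the common attributes are not a superkey of either fragment. The join is lossy.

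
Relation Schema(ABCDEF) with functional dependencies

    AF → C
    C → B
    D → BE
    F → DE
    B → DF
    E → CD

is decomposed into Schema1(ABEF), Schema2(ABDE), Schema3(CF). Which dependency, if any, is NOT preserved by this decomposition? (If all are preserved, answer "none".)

AF → C: restricted closure across fragments reaches C.
C → B: restricted closure across fragments reaches B.
D → BE lies within Schema2.
F → DE: restricted closure across fragments reaches DE.
B → DF: restricted closure across fragments reaches DF.
E → CD: restricted closure across fragments reaches CD.
Every dependency is enforceable on the fragments, so the decomposition is dependency-preserving.

none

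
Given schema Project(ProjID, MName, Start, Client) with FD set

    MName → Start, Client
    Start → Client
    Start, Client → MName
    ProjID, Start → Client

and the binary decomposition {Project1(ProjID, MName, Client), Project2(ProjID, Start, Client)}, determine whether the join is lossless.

No

Common attributes: Project1 ∩ Project2 = {ProjID, Client}.
No dependency enlarges {ProjID, Client}, so (ProjID, Client)⁺ = {ProjID, Client}.
The closure contains neither all of Project1 = {ProjID, MName, Client} nor all of Project2 = {ProjID, Start, Client}, so the common attributes are not a superkey of either fragment. The join is lossy.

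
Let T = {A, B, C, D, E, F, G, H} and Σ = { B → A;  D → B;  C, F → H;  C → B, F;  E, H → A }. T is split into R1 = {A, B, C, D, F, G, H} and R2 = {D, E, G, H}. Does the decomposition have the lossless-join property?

Common attributes: R1 ∩ R2 = {D, G, H}.
Closure of {D, G, H}: D → B applies, adding B; B → A applies, adding A. So (D, G, H)⁺ = {A, B, D, G, H}.
The closure contains neither all of R1 = {A, B, C, D, F, G, H} nor all of R2 = {D, E, G, H}, so the common attributes are not a superkey of either fragment. The join is lossy.

No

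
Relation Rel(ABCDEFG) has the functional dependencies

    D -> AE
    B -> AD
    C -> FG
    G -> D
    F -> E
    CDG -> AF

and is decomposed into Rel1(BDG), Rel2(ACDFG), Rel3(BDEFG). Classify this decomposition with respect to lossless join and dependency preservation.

Lossless test (chase): Rows 1 and 2 agree on D; apply D→AE and equate their AE entries. Rows 1 and 3 agree on D; apply D→AE and equate their AE entries. No row becomes fully distinguished — the join is lossy.
Dependency preservation: D → AE; B → AD are not contained in any single fragment, but the restricted closure of each left-hand side across the fragments still reaches the right-hand side; the remaining FDs each lie inside some fragment. All dependencies are preserved.

lossy but dependency-preserving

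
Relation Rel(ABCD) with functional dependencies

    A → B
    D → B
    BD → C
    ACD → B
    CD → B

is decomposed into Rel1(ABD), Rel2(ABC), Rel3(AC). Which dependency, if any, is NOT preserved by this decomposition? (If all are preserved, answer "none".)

BD → C

Check BD → C: no single fragment contains all of {BCD}, and the restricted closure of {BD} across the fragments never reaches {C}.
A → B is preserved.
D → B is preserved.
ACD → B is preserved.
CD → B is preserved.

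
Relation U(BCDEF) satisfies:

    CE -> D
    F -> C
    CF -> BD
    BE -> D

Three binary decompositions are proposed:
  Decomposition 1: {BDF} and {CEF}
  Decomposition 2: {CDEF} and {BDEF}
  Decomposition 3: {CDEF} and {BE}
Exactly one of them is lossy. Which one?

Decomposition 3

Decomposition 1: common = {F}, closure = {BCDF} → lossless.
Decomposition 2: common = {DEF}, closure = {BCDEF} → lossless.
Decomposition 3: common = {E}, closure = {E} → lossy.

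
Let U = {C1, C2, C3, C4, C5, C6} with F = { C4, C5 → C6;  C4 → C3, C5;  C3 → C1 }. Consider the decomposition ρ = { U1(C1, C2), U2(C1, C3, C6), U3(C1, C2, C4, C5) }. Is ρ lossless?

No

Chase test. Columns are C1, C2, C3, C4, C5, C6; row i has aⱼ where attribute j ∈ Ui, else bᵢⱼ.
Initial tableau (one row per fragment):
  row 1: a1 a2 b13 b14 b15 b16
  row 2: a1 b22 a3 b24 b25 a6
  row 3: a1 a2 b33 a4 a5 b36
No row becomes fully distinguished — the join is lossy.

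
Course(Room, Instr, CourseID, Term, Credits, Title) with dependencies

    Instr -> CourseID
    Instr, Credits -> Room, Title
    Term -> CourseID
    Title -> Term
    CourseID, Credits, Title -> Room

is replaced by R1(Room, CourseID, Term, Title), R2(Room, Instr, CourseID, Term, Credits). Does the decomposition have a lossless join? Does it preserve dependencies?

Lossless test: (Room, CourseID, Term)⁺ = {Room, CourseID, Term}, which is a superkey of neither fragment — lossy.
Dependency preservation: the restricted closure of {Instr, Credits} across the fragments never reaches {Room, Title}, so Instr, Credits → Room, Title cannot be enforced without a join — not preserved.

lossy and not dependency-preserving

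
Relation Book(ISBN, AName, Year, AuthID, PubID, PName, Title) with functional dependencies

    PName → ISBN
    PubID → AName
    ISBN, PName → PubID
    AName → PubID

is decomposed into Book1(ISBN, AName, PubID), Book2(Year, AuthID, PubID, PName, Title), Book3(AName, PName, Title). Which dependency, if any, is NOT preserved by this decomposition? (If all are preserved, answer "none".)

PName → ISBN

Check PName → ISBN: no single fragment contains all of {ISBN, PName}, and the restricted closure of {PName} across the fragments never reaches {ISBN}.
PubID → AName is preserved.
ISBN, PName → PubID is preserved.
AName → PubID is preserved.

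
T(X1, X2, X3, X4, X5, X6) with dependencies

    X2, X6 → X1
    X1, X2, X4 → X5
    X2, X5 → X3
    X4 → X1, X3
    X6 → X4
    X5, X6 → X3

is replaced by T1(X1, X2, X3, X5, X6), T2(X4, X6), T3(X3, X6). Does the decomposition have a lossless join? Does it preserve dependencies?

lossless but not dependency-preserving

Lossless test (chase): Rows 1 and 2 agree on X6; apply X6→X4 and equate their X4 entries. Rows 1 and 3 agree on X6; apply X6→X4 and equate their X4 entries. Rows 1 and 2 agree on X4; apply X4→X1, X3 and equate their X1, X3 entries. Rows 1 and 3 agree on X4; apply X4→X1, X3 and equate their X1, X3 entries. Row 1 is now all distinguished symbols — the join is lossless.
Dependency preservation: the restricted closure of {X1, X2, X4} across the fragments never reaches {X5}, so X1, X2, X4 → X5 cannot be enforced without a join — not preserved.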